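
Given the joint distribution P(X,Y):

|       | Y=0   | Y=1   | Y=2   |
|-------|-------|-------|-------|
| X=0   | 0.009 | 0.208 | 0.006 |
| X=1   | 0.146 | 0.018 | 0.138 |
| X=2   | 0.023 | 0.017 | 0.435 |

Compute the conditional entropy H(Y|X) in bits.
0.7135 bits

H(Y|X) = H(X,Y) - H(X)

H(X,Y) = -Σ_{x,y} P(x,y) log₂ P(x,y). Per-cell terms -P(x,y)·log₂P(x,y):
  X=0: 0.061163, 0.471192, 0.044285
  X=1: 0.405290, 0.104325, 0.394302
  X=2: 0.125171, 0.099931, 0.522397
Sum of the 9 terms: H(X,Y) = 2.22806 bits

Marginal of X (row sums):
  P(X=0) = 0.009 + 0.208 + 0.006 = 0.223
  P(X=1) = 0.146 + 0.018 + 0.138 = 0.302
  P(X=2) = 0.023 + 0.017 + 0.435 = 0.475
H(X) = -[0.223·log₂(0.223) + 0.302·log₂(0.302) + 0.475·log₂(0.475)]
  = 0.482769 + 0.521669 + 0.510150 = 1.51459 bits

H(Y|X) = H(X,Y) - H(X) = 2.22806 - 1.51459 = 0.7135 bits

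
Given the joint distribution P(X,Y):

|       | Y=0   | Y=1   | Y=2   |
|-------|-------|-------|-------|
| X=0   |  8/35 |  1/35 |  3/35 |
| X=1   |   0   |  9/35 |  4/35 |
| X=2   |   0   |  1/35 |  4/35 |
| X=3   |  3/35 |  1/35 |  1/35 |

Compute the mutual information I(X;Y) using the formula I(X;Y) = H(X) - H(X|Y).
0.5465 bits

I(X;Y) = H(X) - H(X|Y)

Marginal of X (row sums):
  P(X=0) = 8/35 + 1/35 + 3/35 = 12/35
  P(X=1) = 0 + 9/35 + 4/35 = 13/35
  P(X=2) = 0 + 1/35 + 4/35 = 1/7
  P(X=3) = 3/35 + 1/35 + 1/35 = 1/7
H(X) = -[(12/35)·log₂(12/35) + (13/35)·log₂(13/35) + (1/7)·log₂(1/7) + (1/7)·log₂(1/7)]
  = 0.52948 + 0.53071 + 0.40105 + 0.40105 = 1.8623 bits

Marginal of Y (column sums):
  P(Y=0) = 8/35 + 0 + 0 + 3/35 = 11/35
  P(Y=1) = 1/35 + 9/35 + 1/35 + 1/35 = 12/35
  P(Y=2) = 3/35 + 4/35 + 4/35 + 1/35 = 12/35
H(X|Y) = Σ_y P(y)·H(X|Y=y):
  Y=0: P(Y=0) = 11/35, P(X|Y=0) = (8/11, 0, 0, 3/11) → H(X|Y=0) = 0.84535
  Y=1: P(Y=1) = 12/35, P(X|Y=1) = (1/12, 3/4, 1/12, 1/12) → H(X|Y=1) = 1.20752
  Y=2: P(Y=2) = 12/35, P(X|Y=2) = (1/4, 1/3, 1/3, 1/12) → H(X|Y=2) = 1.85539
H(X|Y) = (11/35)·0.84535 + (12/35)·1.20752 + (12/35)·1.85539 = 1.3158 bits

I(X;Y) = H(X) - H(X|Y) = 1.8623 - 1.3158 = 0.5465 bits

Cross-check via I(X;Y) = H(X) + H(Y) - H(X,Y): computing H(Y) from the column sums and H(X,Y) from the 12 cells in the same way gives H(Y) = 1.5838 bits and H(X,Y) = 2.8996 bits, so
I(X;Y) = 1.8623 + 1.5838 - 2.8996 = 0.5465 bits ✓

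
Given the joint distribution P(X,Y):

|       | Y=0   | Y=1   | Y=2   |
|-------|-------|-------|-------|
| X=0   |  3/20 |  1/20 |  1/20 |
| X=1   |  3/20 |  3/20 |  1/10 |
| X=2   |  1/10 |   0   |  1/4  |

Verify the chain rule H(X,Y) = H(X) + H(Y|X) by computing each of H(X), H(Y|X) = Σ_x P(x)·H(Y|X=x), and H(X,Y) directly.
H(X) = 1.5589 bits, H(Y|X) = 1.2693 bits, H(X,Y) = 2.8282 bits

Marginal of X (row sums):
  P(X=0) = 3/20 + 1/20 + 1/20 = 1/4
  P(X=1) = 3/20 + 3/20 + 1/10 = 2/5
  P(X=2) = 1/10 + 0 + 1/4 = 7/20
H(X) = -[(1/4)·log₂(1/4) + (2/5)·log₂(2/5) + (7/20)·log₂(7/20)]
  = 0.50000 + 0.52877 + 0.53010 = 1.5589 bits

H(Y|X) = Σ_x P(x)·H(Y|X=x):
  X=0: P(X=0) = 1/4, P(Y|X=0) = (3/5, 1/5, 1/5) → H(Y|X=0) = 1.37095
  X=1: P(X=1) = 2/5, P(Y|X=1) = (3/8, 3/8, 1/4) → H(Y|X=1) = 1.56128
  X=2: P(X=2) = 7/20, P(Y|X=2) = (2/7, 0, 5/7) → H(Y|X=2) = 0.86312
H(Y|X) = (1/4)·1.37095 + (2/5)·1.56128 + (7/20)·0.86312 = 1.2693 bits

H(X,Y) = -Σ_{x,y} P(x,y) log₂ P(x,y). Per-cell terms -P(x,y)·log₂P(x,y):
  X=0: 0.41054, 0.21610, 0.21610
  X=1: 0.41054, 0.41054, 0.33219
  X=2: 0.33219, 0.00000, 0.50000
  (cells with P = 0 contribute 0)
Sum of the 9 terms: H(X,Y) = 2.8282 bits

Chain rule check:
  H(X) + H(Y|X) = 1.5589 + 1.2693 = 2.8282 bits
  H(X,Y) = 2.8282 bits
✓ Chain rule verified.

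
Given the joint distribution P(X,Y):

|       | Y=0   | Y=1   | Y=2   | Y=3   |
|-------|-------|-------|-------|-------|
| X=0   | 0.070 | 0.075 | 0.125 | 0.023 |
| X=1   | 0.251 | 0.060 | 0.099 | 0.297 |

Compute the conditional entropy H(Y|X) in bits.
1.7710 bits

H(Y|X) = H(X,Y) - H(X)

H(X,Y) = -Σ_{x,y} P(x,y) log₂ P(x,y). Per-cell terms -P(x,y)·log₂P(x,y):
  X=0: 0.26856, 0.28027, 0.37500, 0.12517
  X=1: 0.50055, 0.24353, 0.33031, 0.52019
Sum of the 8 terms: H(X,Y) = 2.6436 bits

Marginal of X (row sums):
  P(X=0) = 0.070 + 0.075 + 0.125 + 0.023 = 0.293
  P(X=1) = 0.251 + 0.060 + 0.099 + 0.297 = 0.707
H(X) = -[0.293·log₂(0.293) + 0.707·log₂(0.707)]
  = 0.51891 + 0.35365 = 0.8726 bits

H(Y|X) = H(X,Y) - H(X) = 2.6436 - 0.8726 = 1.7710 bits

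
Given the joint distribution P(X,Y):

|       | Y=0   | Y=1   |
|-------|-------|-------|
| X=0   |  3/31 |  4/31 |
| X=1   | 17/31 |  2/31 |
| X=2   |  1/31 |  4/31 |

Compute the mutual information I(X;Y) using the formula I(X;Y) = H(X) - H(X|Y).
0.2707 bits

I(X;Y) = H(X) - H(X|Y)

Marginal of X (row sums):
  P(X=0) = 3/31 + 4/31 = 7/31
  P(X=1) = 17/31 + 2/31 = 19/31
  P(X=2) = 1/31 + 4/31 = 5/31
H(X) = -[(7/31)·log₂(7/31) + (19/31)·log₂(19/31) + (5/31)·log₂(5/31)]
  = 0.48477 + 0.43287 + 0.42456 = 1.3422 bits

Marginal of Y (column sums):
  P(Y=0) = 3/31 + 17/31 + 1/31 = 21/31
  P(Y=1) = 4/31 + 2/31 + 4/31 = 10/31
H(X|Y) = Σ_y P(y)·H(X|Y=y):
  Y=0: P(Y=0) = 21/31, P(X|Y=0) = (1/7, 17/21, 1/21) → H(X|Y=0) = 0.85700
  Y=1: P(Y=1) = 10/31, P(X|Y=1) = (2/5, 1/5, 2/5) → H(X|Y=1) = 1.52193
H(X|Y) = (21/31)·0.85700 + (10/31)·1.52193 = 1.0715 bits

I(X;Y) = H(X) - H(X|Y) = 1.3422 - 1.0715 = 0.2707 bits

Cross-check via I(X;Y) = H(X) + H(Y) - H(X,Y): computing H(Y) from the column sums and H(X,Y) from the 6 cells in the same way gives H(Y) = 0.9072 bits and H(X,Y) = 1.9787 bits, so
I(X;Y) = 1.3422 + 0.9072 - 1.9787 = 0.2707 bits ✓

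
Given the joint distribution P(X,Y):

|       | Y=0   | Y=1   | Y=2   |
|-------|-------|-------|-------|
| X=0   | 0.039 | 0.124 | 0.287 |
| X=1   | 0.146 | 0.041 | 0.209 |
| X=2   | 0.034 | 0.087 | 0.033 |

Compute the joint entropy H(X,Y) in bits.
2.7738 bits

H(X,Y) = -Σ_{x,y} P(x,y) log₂ P(x,y). Per-cell terms -P(x,y)·log₂P(x,y):
  X=0: 0.1825, 0.3734, 0.5169
  X=1: 0.4053, 0.1889, 0.4720
  X=2: 0.1659, 0.3065, 0.1624
Sum of the 9 terms: H(X,Y) = 2.7738 bits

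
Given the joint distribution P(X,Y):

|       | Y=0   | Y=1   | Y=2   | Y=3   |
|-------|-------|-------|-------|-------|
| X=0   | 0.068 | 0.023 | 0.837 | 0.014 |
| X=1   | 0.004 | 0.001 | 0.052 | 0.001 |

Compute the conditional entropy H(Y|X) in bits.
0.6441 bits

H(Y|X) = H(X,Y) - H(X)

H(X,Y) = -Σ_{x,y} P(x,y) log₂ P(x,y). Per-cell terms -P(x,y)·log₂P(x,y):
  X=0: 0.263726, 0.125171, 0.214858, 0.086218
  X=1: 0.031863, 0.009966, 0.221798, 0.009966
Sum of the 8 terms: H(X,Y) = 0.96357 bits

Marginal of X (row sums):
  P(X=0) = 0.068 + 0.023 + 0.837 + 0.014 = 0.942
  P(X=1) = 0.004 + 0.001 + 0.052 + 0.001 = 0.058
H(X) = -[0.942·log₂(0.942) + 0.058·log₂(0.058)]
  = 0.081201 + 0.238253 = 0.31945 bits

H(Y|X) = H(X,Y) - H(X) = 0.96357 - 0.31945 = 0.6441 bits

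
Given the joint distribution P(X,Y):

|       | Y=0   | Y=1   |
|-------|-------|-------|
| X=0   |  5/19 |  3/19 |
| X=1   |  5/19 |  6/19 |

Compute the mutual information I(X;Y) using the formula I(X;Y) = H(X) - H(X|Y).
0.0206 bits

I(X;Y) = H(X) - H(X|Y)

Marginal of X (row sums):
  P(X=0) = 5/19 + 3/19 = 8/19
  P(X=1) = 5/19 + 6/19 = 11/19
H(X) = -[(8/19)·log₂(8/19) + (11/19)·log₂(11/19)]
  = 0.5254 + 0.4565 = 0.9819 bits

Marginal of Y (column sums):
  P(Y=0) = 5/19 + 5/19 = 10/19
  P(Y=1) = 3/19 + 6/19 = 9/19
H(X|Y) = Σ_y P(y)·H(X|Y=y):
  Y=0: P(Y=0) = 10/19, P(X|Y=0) = (1/2, 1/2) → H(X|Y=0) = 1.0000
  Y=1: P(Y=1) = 9/19, P(X|Y=1) = (1/3, 2/3) → H(X|Y=1) = 0.9183
H(X|Y) = (10/19)·1.0000 + (9/19)·0.9183 = 0.9613 bits

I(X;Y) = H(X) - H(X|Y) = 0.9819 - 0.9613 = 0.0206 bits

Cross-check via I(X;Y) = H(X) + H(Y) - H(X,Y): computing H(Y) from the column sums and H(X,Y) from the 4 cells in the same way gives H(Y) = 0.9980 bits and H(X,Y) = 1.9593 bits, so
I(X;Y) = 0.9819 + 0.9980 - 1.9593 = 0.0206 bits ✓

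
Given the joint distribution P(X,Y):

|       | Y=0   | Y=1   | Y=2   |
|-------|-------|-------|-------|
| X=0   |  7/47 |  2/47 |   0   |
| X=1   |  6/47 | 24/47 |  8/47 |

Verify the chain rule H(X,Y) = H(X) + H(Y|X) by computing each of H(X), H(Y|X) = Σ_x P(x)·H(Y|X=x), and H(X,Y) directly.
H(X) = 0.7046 bits, H(Y|X) = 1.2075 bits, H(X,Y) = 1.9120 bits

Marginal of X (row sums):
  P(X=0) = 7/47 + 2/47 + 0 = 9/47
  P(X=1) = 6/47 + 24/47 + 8/47 = 38/47
H(X) = -[(9/47)·log₂(9/47) + (38/47)·log₂(38/47)]
  = 0.456638 + 0.247939 = 0.7046 bits

H(Y|X) = Σ_x P(x)·H(Y|X=x):
  X=0: P(X=0) = 9/47, P(Y|X=0) = (7/9, 2/9, 0) → H(Y|X=0) = 0.764205
  X=1: P(X=1) = 38/47, P(Y|X=1) = (3/19, 12/19, 4/19) → H(Y|X=1) = 1.312431
H(Y|X) = (9/47)·0.764205 + (38/47)·1.312431 = 1.2075 bits

H(X,Y) = -Σ_{x,y} P(x,y) log₂ P(x,y). Per-cell terms -P(x,y)·log₂P(x,y):
  X=0: 0.409163, 0.193812, 0.000000
  X=1: 0.379101, 0.495128, 0.434824
  (cells with P = 0 contribute 0)
Sum of the 6 terms: H(X,Y) = 1.9120 bits

Chain rule check:
  H(X) + H(Y|X) = 0.7046 + 1.2075 = 1.9121 bits
  H(X,Y) = 1.9120 bits
✓ Chain rule verified (Δ = 0.0001 is 4-dp rounding noise: each of the three values was rounded independently).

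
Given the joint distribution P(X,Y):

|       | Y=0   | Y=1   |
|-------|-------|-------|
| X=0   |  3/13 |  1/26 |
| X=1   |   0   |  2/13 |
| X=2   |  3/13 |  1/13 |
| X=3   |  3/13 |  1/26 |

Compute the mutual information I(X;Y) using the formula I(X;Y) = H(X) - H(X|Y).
0.3223 bits

I(X;Y) = H(X) - H(X|Y)

Marginal of X (row sums):
  P(X=0) = 3/13 + 1/26 = 7/26
  P(X=1) = 0 + 2/13 = 2/13
  P(X=2) = 3/13 + 1/13 = 4/13
  P(X=3) = 3/13 + 1/26 = 7/26
H(X) = -[(7/26)·log₂(7/26) + (2/13)·log₂(2/13) + (4/13)·log₂(4/13) + (7/26)·log₂(7/26)]
  = 0.50968 + 0.41545 + 0.52321 + 0.50968 = 1.9580 bits

Marginal of Y (column sums):
  P(Y=0) = 3/13 + 0 + 3/13 + 3/13 = 9/13
  P(Y=1) = 1/26 + 2/13 + 1/13 + 1/26 = 4/13
H(X|Y) = Σ_y P(y)·H(X|Y=y):
  Y=0: P(Y=0) = 9/13, P(X|Y=0) = (1/3, 0, 1/3, 1/3) → H(X|Y=0) = 1.58496
  Y=1: P(Y=1) = 4/13, P(X|Y=1) = (1/8, 1/2, 1/4, 1/8) → H(X|Y=1) = 1.75000
H(X|Y) = (9/13)·1.58496 + (4/13)·1.75000 = 1.6357 bits

I(X;Y) = H(X) - H(X|Y) = 1.9580 - 1.6357 = 0.3223 bits

Cross-check via I(X;Y) = H(X) + H(Y) - H(X,Y): computing H(Y) from the column sums and H(X,Y) from the 8 cells in the same way gives H(Y) = 0.8905 bits and H(X,Y) = 2.5262 bits, so
I(X;Y) = 1.9580 + 0.8905 - 2.5262 = 0.3223 bits ✓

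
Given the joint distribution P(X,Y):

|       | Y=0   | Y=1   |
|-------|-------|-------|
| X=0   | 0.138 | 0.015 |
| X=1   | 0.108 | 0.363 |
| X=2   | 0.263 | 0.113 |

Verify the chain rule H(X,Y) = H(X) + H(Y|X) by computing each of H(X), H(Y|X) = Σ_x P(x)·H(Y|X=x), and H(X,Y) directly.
H(X) = 1.4566 bits, H(Y|X) = 0.7683 bits, H(X,Y) = 2.2249 bits

Marginal of X (row sums):
  P(X=0) = 0.138 + 0.015 = 0.153
  P(X=1) = 0.108 + 0.363 = 0.471
  P(X=2) = 0.263 + 0.113 = 0.376
H(X) = -[0.153·log₂(0.153) + 0.471·log₂(0.471) + 0.376·log₂(0.376)]
  = 0.41438 + 0.51160 + 0.53061 = 1.4566 bits

H(Y|X) = Σ_x P(x)·H(Y|X=x):
  X=0: P(X=0) = 0.153, P(Y|X=0) = (46/51, 5/51) → H(Y|X=0) = 0.46275
  X=1: P(X=1) = 0.471, P(Y|X=1) = (36/157, 121/157) → H(Y|X=1) = 0.77679
  X=2: P(X=2) = 0.376, P(Y|X=2) = (263/376, 113/376) → H(Y|X=2) = 0.88194
H(Y|X) = 0.153·0.46275 + 0.471·0.77679 + 0.376·0.88194 = 0.7683 bits

H(X,Y) = -Σ_{x,y} P(x,y) log₂ P(x,y). Per-cell terms -P(x,y)·log₂P(x,y):
  X=0: 0.39430, 0.09088
  X=1: 0.34678, 0.53069
  X=2: 0.50677, 0.35545
Sum of the 6 terms: H(X,Y) = 2.2249 bits

Chain rule check:
  H(X) + H(Y|X) = 1.4566 + 0.7683 = 2.2249 bits
  H(X,Y) = 2.2249 bits
✓ Chain rule verified.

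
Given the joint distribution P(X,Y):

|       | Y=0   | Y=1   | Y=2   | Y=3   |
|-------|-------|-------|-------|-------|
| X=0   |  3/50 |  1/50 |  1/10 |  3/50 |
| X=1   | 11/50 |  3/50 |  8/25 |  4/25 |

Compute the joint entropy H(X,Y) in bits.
2.6053 bits

H(X,Y) = -Σ_{x,y} P(x,y) log₂ P(x,y). Per-cell terms -P(x,y)·log₂P(x,y):
  X=0: 0.24353, 0.11288, 0.33219, 0.24353
  X=1: 0.48057, 0.24353, 0.52603, 0.42302
Sum of the 8 terms: H(X,Y) = 2.6053 bits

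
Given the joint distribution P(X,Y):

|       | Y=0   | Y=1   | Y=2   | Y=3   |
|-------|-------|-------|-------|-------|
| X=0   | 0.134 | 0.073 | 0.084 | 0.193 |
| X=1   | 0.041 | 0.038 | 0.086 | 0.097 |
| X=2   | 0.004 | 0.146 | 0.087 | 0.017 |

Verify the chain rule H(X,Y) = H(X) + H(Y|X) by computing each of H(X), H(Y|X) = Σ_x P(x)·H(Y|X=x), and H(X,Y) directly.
H(X) = 1.5152 bits, H(Y|X) = 1.7499 bits, H(X,Y) = 3.2651 bits

Marginal of X (row sums):
  P(X=0) = 0.134 + 0.073 + 0.084 + 0.193 = 0.484
  P(X=1) = 0.041 + 0.038 + 0.086 + 0.097 = 0.262
  P(X=2) = 0.004 + 0.146 + 0.087 + 0.017 = 0.254
H(X) = -[0.484·log₂(0.484) + 0.262·log₂(0.262) + 0.254·log₂(0.254)]
  = 0.50671 + 0.50628 + 0.50218 = 1.5152 bits

H(Y|X) = Σ_x P(x)·H(Y|X=x):
  X=0: P(X=0) = 0.484, P(Y|X=0) = (67/242, 73/484, 21/121, 193/484) → H(Y|X=0) = 1.89198
  X=1: P(X=1) = 0.262, P(Y|X=1) = (41/262, 19/131, 43/131, 97/262) → H(Y|X=1) = 1.88101
  X=2: P(X=2) = 0.254, P(Y|X=2) = (2/127, 73/127, 87/254, 17/254) → H(Y|X=2) = 1.34405
H(Y|X) = 0.484·1.89198 + 0.262·1.88101 + 0.254·1.34405 = 1.7499 bits

H(X,Y) = -Σ_{x,y} P(x,y) log₂ P(x,y). Per-cell terms -P(x,y)·log₂P(x,y):
  X=0: 0.38856, 0.27565, 0.30017, 0.45805
  X=1: 0.18894, 0.17928, 0.30440, 0.32649
  X=2: 0.03186, 0.40529, 0.30649, 0.09993
Sum of the 12 terms: H(X,Y) = 3.2651 bits

Chain rule check:
  H(X) + H(Y|X) = 1.5152 + 1.7499 = 3.2651 bits
  H(X,Y) = 3.2651 bits
✓ Chain rule verified.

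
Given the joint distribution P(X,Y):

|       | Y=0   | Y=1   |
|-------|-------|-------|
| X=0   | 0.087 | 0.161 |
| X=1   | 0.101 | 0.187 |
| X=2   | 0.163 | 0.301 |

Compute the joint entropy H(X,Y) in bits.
2.4651 bits

H(X,Y) = -Σ_{x,y} P(x,y) log₂ P(x,y). Per-cell terms -P(x,y)·log₂P(x,y):
  X=0: 0.3065, 0.4242
  X=1: 0.3341, 0.4523
  X=2: 0.4266, 0.5214
Sum of the 6 terms: H(X,Y) = 2.4651 bits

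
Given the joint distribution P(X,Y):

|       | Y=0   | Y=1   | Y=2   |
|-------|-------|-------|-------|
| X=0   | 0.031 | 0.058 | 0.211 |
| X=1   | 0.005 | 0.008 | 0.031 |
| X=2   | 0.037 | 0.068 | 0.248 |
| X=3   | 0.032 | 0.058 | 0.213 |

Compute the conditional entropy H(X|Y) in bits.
1.7716 bits

H(X|Y) = H(X,Y) - H(Y)

H(X,Y) = -Σ_{x,y} P(x,y) log₂ P(x,y). Per-cell terms -P(x,y)·log₂P(x,y):
  X=0: 0.15536, 0.23825, 0.47363
  X=1: 0.03822, 0.05573, 0.15536
  X=2: 0.17598, 0.26373, 0.49887
  X=3: 0.15891, 0.23825, 0.47522
Sum of the 12 terms: H(X,Y) = 2.9275 bits

Marginal of Y (column sums):
  P(Y=0) = 0.031 + 0.005 + 0.037 + 0.032 = 0.105
  P(Y=1) = 0.058 + 0.008 + 0.068 + 0.058 = 0.192
  P(Y=2) = 0.211 + 0.031 + 0.248 + 0.213 = 0.703
H(Y) = -[0.105·log₂(0.105) + 0.192·log₂(0.192) + 0.703·log₂(0.703)]
  = 0.34141 + 0.45712 + 0.35741 = 1.1559 bits

H(X|Y) = H(X,Y) - H(Y) = 2.9275 - 1.1559 = 1.7716 bits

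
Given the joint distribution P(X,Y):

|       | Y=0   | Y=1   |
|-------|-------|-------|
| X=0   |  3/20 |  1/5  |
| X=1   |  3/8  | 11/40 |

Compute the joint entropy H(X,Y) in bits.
1.9178 bits

H(X,Y) = -Σ_{x,y} P(x,y) log₂ P(x,y). Per-cell terms -P(x,y)·log₂P(x,y):
  X=0: 0.41054, 0.46439
  X=1: 0.53064, 0.51219
Sum of the 4 terms: H(X,Y) = 1.9178 bits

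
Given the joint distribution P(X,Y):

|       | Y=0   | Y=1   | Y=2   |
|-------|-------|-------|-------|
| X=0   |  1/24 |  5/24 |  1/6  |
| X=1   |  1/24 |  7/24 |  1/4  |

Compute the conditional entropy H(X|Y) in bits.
0.9778 bits

H(X|Y) = H(X,Y) - H(Y)

H(X,Y) = -Σ_{x,y} P(x,y) log₂ P(x,y). Per-cell terms -P(x,y)·log₂P(x,y):
  X=0: 0.1910, 0.4715, 0.4308
  X=1: 0.1910, 0.5185, 0.5000
Sum of the 6 terms: H(X,Y) = 2.3028 bits

Marginal of Y (column sums):
  P(Y=0) = 1/24 + 1/24 = 1/12
  P(Y=1) = 5/24 + 7/24 = 1/2
  P(Y=2) = 1/6 + 1/4 = 5/12
H(Y) = -[(1/12)·log₂(1/12) + (1/2)·log₂(1/2) + (5/12)·log₂(5/12)]
  = 0.2987 + 0.5000 + 0.5263 = 1.3250 bits

H(X|Y) = H(X,Y) - H(Y) = 2.3028 - 1.3250 = 0.9778 bits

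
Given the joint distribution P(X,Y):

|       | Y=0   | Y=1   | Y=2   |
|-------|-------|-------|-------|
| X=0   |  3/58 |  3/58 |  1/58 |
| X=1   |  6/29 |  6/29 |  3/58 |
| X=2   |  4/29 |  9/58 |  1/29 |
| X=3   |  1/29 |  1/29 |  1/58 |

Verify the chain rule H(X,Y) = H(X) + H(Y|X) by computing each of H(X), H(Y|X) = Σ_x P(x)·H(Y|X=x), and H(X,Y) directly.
H(X) = 1.7140 bits, H(Y|X) = 1.4055 bits, H(X,Y) = 3.1195 bits

Marginal of X (row sums):
  P(X=0) = 3/58 + 3/58 + 1/58 = 7/58
  P(X=1) = 6/29 + 6/29 + 3/58 = 27/58
  P(X=2) = 4/29 + 9/58 + 1/29 = 19/58
  P(X=3) = 1/29 + 1/29 + 1/58 = 5/58
H(X) = -[(7/58)·log₂(7/58) + (27/58)·log₂(27/58) + (19/58)·log₂(19/58) + (5/58)·log₂(5/58)]
  = 0.368179 + 0.513509 + 0.527431 + 0.304832 = 1.7140 bits

H(Y|X) = Σ_x P(x)·H(Y|X=x):
  X=0: P(X=0) = 7/58, P(Y|X=0) = (3/7, 3/7, 1/7) → H(Y|X=0) = 1.448816
  X=1: P(X=1) = 27/58, P(Y|X=1) = (4/9, 4/9, 1/9) → H(Y|X=1) = 1.392147
  X=2: P(X=2) = 19/58, P(Y|X=2) = (8/19, 9/19, 2/19) → H(Y|X=2) = 1.377963
  X=3: P(X=3) = 5/58, P(Y|X=3) = (2/5, 2/5, 1/5) → H(Y|X=3) = 1.521928
H(Y|X) = (7/58)·1.448816 + (27/58)·1.392147 + (19/58)·1.377963 + (5/58)·1.521928 = 1.4055 bits

H(X,Y) = -Σ_{x,y} P(x,y) log₂ P(x,y). Per-cell terms -P(x,y)·log₂P(x,y):
  X=0: 0.221018, 0.221018, 0.101000
  X=1: 0.470280, 0.470280, 0.221018
  X=2: 0.394204, 0.417112, 0.167517
  X=3: 0.167517, 0.167517, 0.101000
Sum of the 12 terms: H(X,Y) = 3.1195 bits

Chain rule check:
  H(X) + H(Y|X) = 1.7140 + 1.4055 = 3.1195 bits
  H(X,Y) = 3.1195 bits
✓ Chain rule verified.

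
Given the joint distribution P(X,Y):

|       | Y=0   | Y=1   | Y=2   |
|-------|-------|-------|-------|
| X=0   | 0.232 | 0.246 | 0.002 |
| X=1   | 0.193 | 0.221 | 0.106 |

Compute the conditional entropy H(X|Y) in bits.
0.9028 bits

H(X|Y) = H(X,Y) - H(Y)

H(X,Y) = -Σ_{x,y} P(x,y) log₂ P(x,y). Per-cell terms -P(x,y)·log₂P(x,y):
  X=0: 0.4890, 0.4977, 0.0179
  X=1: 0.4581, 0.4813, 0.3432
Sum of the 6 terms: H(X,Y) = 2.2872 bits

Marginal of Y (column sums):
  P(Y=0) = 0.232 + 0.193 = 0.425
  P(Y=1) = 0.246 + 0.221 = 0.467
  P(Y=2) = 0.002 + 0.106 = 0.108
H(Y) = -[0.425·log₂(0.425) + 0.467·log₂(0.467) + 0.108·log₂(0.108)]
  = 0.5246 + 0.5130 + 0.3468 = 1.3844 bits

H(X|Y) = H(X,Y) - H(Y) = 2.2872 - 1.3844 = 0.9028 bits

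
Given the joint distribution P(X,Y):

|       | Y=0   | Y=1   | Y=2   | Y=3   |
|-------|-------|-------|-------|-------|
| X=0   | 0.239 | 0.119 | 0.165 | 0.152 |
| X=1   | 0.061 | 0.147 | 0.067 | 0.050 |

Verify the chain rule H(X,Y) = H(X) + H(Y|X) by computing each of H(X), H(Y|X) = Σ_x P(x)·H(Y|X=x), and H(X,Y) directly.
H(X) = 0.9097 bits, H(Y|X) = 1.9214 bits, H(X,Y) = 2.8311 bits

Marginal of X (row sums):
  P(X=0) = 0.239 + 0.119 + 0.165 + 0.152 = 0.675
  P(X=1) = 0.061 + 0.147 + 0.067 + 0.050 = 0.325
H(X) = -[0.675·log₂(0.675) + 0.325·log₂(0.325)]
  = 0.38275 + 0.52698 = 0.9097 bits

H(Y|X) = Σ_x P(x)·H(Y|X=x):
  X=0: P(X=0) = 0.675, P(Y|X=0) = (239/675, 119/675, 11/45, 152/675) → H(Y|X=0) = 1.95294
  X=1: P(X=1) = 0.325, P(Y|X=1) = (61/325, 147/325, 67/325, 2/13) → H(Y|X=1) = 1.85584
H(Y|X) = 0.675·1.95294 + 0.325·1.85584 = 1.9214 bits

H(X,Y) = -Σ_{x,y} P(x,y) log₂ P(x,y). Per-cell terms -P(x,y)·log₂P(x,y):
  X=0: 0.49352, 0.36545, 0.42891, 0.41311
  X=1: 0.24614, 0.40662, 0.26128, 0.21610
Sum of the 8 terms: H(X,Y) = 2.8311 bits

Chain rule check:
  H(X) + H(Y|X) = 0.9097 + 1.9214 = 2.8311 bits
  H(X,Y) = 2.8311 bits
✓ Chain rule verified.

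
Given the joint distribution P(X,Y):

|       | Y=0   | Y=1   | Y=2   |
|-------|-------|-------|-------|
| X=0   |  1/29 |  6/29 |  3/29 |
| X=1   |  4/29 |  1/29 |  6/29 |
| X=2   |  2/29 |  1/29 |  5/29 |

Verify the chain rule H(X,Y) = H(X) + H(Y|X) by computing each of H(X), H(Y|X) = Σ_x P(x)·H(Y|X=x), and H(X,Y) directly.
H(X) = 1.5727 bits, H(Y|X) = 1.3065 bits, H(X,Y) = 2.8792 bits

Marginal of X (row sums):
  P(X=0) = 1/29 + 6/29 + 3/29 = 10/29
  P(X=1) = 4/29 + 1/29 + 6/29 = 11/29
  P(X=2) = 2/29 + 1/29 + 5/29 = 8/29
H(X) = -[(10/29)·log₂(10/29) + (11/29)·log₂(11/29) + (8/29)·log₂(8/29)]
  = 0.52967 + 0.53048 + 0.51255 = 1.5727 bits

H(Y|X) = Σ_x P(x)·H(Y|X=x):
  X=0: P(X=0) = 10/29, P(Y|X=0) = (1/10, 3/5, 3/10) → H(Y|X=0) = 1.29546
  X=1: P(X=1) = 11/29, P(Y|X=1) = (4/11, 1/11, 6/11) → H(Y|X=1) = 1.32218
  X=2: P(X=2) = 8/29, P(Y|X=2) = (1/4, 1/8, 5/8) → H(Y|X=2) = 1.29879
H(Y|X) = (10/29)·1.29546 + (11/29)·1.32218 + (8/29)·1.29879 = 1.3065 bits

H(X,Y) = -Σ_{x,y} P(x,y) log₂ P(x,y). Per-cell terms -P(x,y)·log₂P(x,y):
  X=0: 0.16752, 0.47028, 0.33859
  X=1: 0.39420, 0.16752, 0.47028
  X=2: 0.26607, 0.16752, 0.43725
Sum of the 9 terms: H(X,Y) = 2.8792 bits

Chain rule check:
  H(X) + H(Y|X) = 1.5727 + 1.3065 = 2.8792 bits
  H(X,Y) = 2.8792 bits
✓ Chain rule verified.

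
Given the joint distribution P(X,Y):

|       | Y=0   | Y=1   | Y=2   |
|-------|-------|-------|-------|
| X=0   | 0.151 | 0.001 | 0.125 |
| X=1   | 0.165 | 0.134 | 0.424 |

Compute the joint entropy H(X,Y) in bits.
2.1391 bits

H(X,Y) = -Σ_{x,y} P(x,y) log₂ P(x,y). Per-cell terms -P(x,y)·log₂P(x,y):
  X=0: 0.41183, 0.00997, 0.37500
  X=1: 0.42891, 0.38856, 0.52485
Sum of the 6 terms: H(X,Y) = 2.1391 bits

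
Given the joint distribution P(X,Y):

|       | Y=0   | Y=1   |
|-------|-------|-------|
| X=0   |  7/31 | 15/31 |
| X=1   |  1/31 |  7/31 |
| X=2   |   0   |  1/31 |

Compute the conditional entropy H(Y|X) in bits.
0.7807 bits

H(Y|X) = H(X,Y) - H(X)

H(X,Y) = -Σ_{x,y} P(x,y) log₂ P(x,y). Per-cell terms -P(x,y)·log₂P(x,y):
  X=0: 0.48477, 0.50676
  X=1: 0.15981, 0.48477
  X=2: 0.00000, 0.15981
  (cells with P = 0 contribute 0)
Sum of the 6 terms: H(X,Y) = 1.7959 bits

Marginal of X (row sums):
  P(X=0) = 7/31 + 15/31 = 22/31
  P(X=1) = 1/31 + 7/31 = 8/31
  P(X=2) = 0 + 1/31 = 1/31
H(X) = -[(22/31)·log₂(22/31) + (8/31)·log₂(8/31) + (1/31)·log₂(1/31)]
  = 0.35112 + 0.50431 + 0.15981 = 1.0152 bits

H(Y|X) = H(X,Y) - H(X) = 1.7959 - 1.0152 = 0.7807 bits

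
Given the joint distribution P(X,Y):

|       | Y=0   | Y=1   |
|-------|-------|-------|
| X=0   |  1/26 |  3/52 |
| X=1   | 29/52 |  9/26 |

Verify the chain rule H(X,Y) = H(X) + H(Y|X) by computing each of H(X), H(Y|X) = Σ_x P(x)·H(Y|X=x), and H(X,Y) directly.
H(X) = 0.4567 bits, H(Y|X) = 0.9612 bits, H(X,Y) = 1.4178 bits

Marginal of X (row sums):
  P(X=0) = 1/26 + 3/52 = 5/52
  P(X=1) = 29/52 + 9/26 = 47/52
H(X) = -[(5/52)·log₂(5/52) + (47/52)·log₂(47/52)]
  = 0.32486 + 0.13183 = 0.4567 bits

H(Y|X) = Σ_x P(x)·H(Y|X=x):
  X=0: P(X=0) = 5/52, P(Y|X=0) = (2/5, 3/5) → H(Y|X=0) = 0.97095
  X=1: P(X=1) = 47/52, P(Y|X=1) = (29/47, 18/47) → H(Y|X=1) = 0.96012
H(Y|X) = (5/52)·0.97095 + (47/52)·0.96012 = 0.9612 bits

H(X,Y) = -Σ_{x,y} P(x,y) log₂ P(x,y). Per-cell terms -P(x,y)·log₂P(x,y):
  X=0: 0.18079, 0.23743
  X=1: 0.46983, 0.52979
Sum of the 4 terms: H(X,Y) = 1.4178 bits

Chain rule check:
  H(X) + H(Y|X) = 0.4567 + 0.9612 = 1.4179 bits
  H(X,Y) = 1.4178 bits
✓ Chain rule verified (Δ = 0.0001 is 4-dp rounding noise: each of the three values was rounded independently).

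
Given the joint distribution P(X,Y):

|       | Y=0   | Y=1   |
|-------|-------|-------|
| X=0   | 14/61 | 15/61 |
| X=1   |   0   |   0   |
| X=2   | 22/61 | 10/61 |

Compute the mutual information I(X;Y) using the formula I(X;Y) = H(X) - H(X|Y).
0.0314 bits

I(X;Y) = H(X) - H(X|Y)

Marginal of X (row sums):
  P(X=0) = 14/61 + 15/61 = 29/61
  P(X=1) = 0 + 0 = 0
  P(X=2) = 22/61 + 10/61 = 32/61
H(X) = -[(29/61)·log₂(29/61) + (32/61)·log₂(32/61)]   (outcomes with P = 0 contribute 0)
  = 0.5100 + 0.4883 = 0.9983 bits

Marginal of Y (column sums):
  P(Y=0) = 14/61 + 0 + 22/61 = 36/61
  P(Y=1) = 15/61 + 0 + 10/61 = 25/61
H(X|Y) = Σ_y P(y)·H(X|Y=y):
  Y=0: P(Y=0) = 36/61, P(X|Y=0) = (7/18, 0, 11/18) → H(X|Y=0) = 0.9641
  Y=1: P(Y=1) = 25/61, P(X|Y=1) = (3/5, 0, 2/5) → H(X|Y=1) = 0.9710
H(X|Y) = (36/61)·0.9641 + (25/61)·0.9710 = 0.9669 bits

I(X;Y) = H(X) - H(X|Y) = 0.9983 - 0.9669 = 0.0314 bits

Cross-check via I(X;Y) = H(X) + H(Y) - H(X,Y): computing H(Y) from the column sums and H(X,Y) from the 6 cells in the same way gives H(Y) = 0.9764 bits and H(X,Y) = 1.9433 bits, so
I(X;Y) = 0.9983 + 0.9764 - 1.9433 = 0.0314 bits ✓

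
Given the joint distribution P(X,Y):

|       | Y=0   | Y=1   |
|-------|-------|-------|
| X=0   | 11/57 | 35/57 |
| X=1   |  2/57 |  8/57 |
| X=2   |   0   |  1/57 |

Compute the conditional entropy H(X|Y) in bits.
0.7849 bits

H(X|Y) = H(X,Y) - H(Y)

H(X,Y) = -Σ_{x,y} P(x,y) log₂ P(x,y). Per-cell terms -P(x,y)·log₂P(x,y):
  X=0: 0.458036, 0.432039
  X=1: 0.169575, 0.397599
  X=2: 0.000000, 0.102331
  (cells with P = 0 contribute 0)
Sum of the 6 terms: H(X,Y) = 1.559580 bits

Marginal of Y (column sums):
  P(Y=0) = 11/57 + 2/57 + 0 = 13/57
  P(Y=1) = 35/57 + 8/57 + 1/57 = 44/57
H(Y) = -[(13/57)·log₂(13/57) + (44/57)·log₂(44/57)]
  = 0.486348 + 0.288284 = 0.774632 bits

H(X|Y) = H(X,Y) - H(Y) = 1.559580 - 0.774632 = 0.7849 bits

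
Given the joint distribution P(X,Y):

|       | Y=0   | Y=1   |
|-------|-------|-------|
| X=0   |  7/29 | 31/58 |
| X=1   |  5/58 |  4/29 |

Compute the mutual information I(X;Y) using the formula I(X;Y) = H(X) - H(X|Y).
0.0030 bits

I(X;Y) = H(X) - H(X|Y)

Marginal of X (row sums):
  P(X=0) = 7/29 + 31/58 = 45/58
  P(X=1) = 5/58 + 4/29 = 13/58
H(X) = -[(45/58)·log₂(45/58) + (13/58)·log₂(13/58)]
  = 0.28406 + 0.48359 = 0.76765 bits

Marginal of Y (column sums):
  P(Y=0) = 7/29 + 5/58 = 19/58
  P(Y=1) = 31/58 + 4/29 = 39/58
H(X|Y) = Σ_y P(y)·H(X|Y=y):
  Y=0: P(Y=0) = 19/58, P(X|Y=0) = (14/19, 5/19) → H(X|Y=0) = 0.83147
  Y=1: P(Y=1) = 39/58, P(X|Y=1) = (31/39, 8/39) → H(X|Y=1) = 0.73207
H(X|Y) = (19/58)·0.83147 + (39/58)·0.73207 = 0.76463 bits

I(X;Y) = H(X) - H(X|Y) = 0.76765 - 0.76463 = 0.0030 bits

Cross-check via I(X;Y) = H(X) + H(Y) - H(X,Y): computing H(Y) from the column sums and H(X,Y) from the 4 cells in the same way gives H(Y) = 0.91244 bits and H(X,Y) = 1.67707 bits, so
I(X;Y) = 0.76765 + 0.91244 - 1.67707 = 0.0030 bits ✓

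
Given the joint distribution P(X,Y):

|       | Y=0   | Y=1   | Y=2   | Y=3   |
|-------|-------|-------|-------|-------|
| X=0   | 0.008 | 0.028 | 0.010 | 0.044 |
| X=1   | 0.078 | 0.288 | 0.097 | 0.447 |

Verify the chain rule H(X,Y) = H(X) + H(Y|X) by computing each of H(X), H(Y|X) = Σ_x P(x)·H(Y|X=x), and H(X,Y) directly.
H(X) = 0.4365 bits, H(Y|X) = 1.6784 bits, H(X,Y) = 2.1149 bits

Marginal of X (row sums):
  P(X=0) = 0.008 + 0.028 + 0.010 + 0.044 = 0.090
  P(X=1) = 0.078 + 0.288 + 0.097 + 0.447 = 0.910
H(X) = -[0.090·log₂(0.090) + 0.910·log₂(0.910)]
  = 0.31265 + 0.12382 = 0.4365 bits

H(Y|X) = Σ_x P(x)·H(Y|X=x):
  X=0: P(X=0) = 0.090, P(Y|X=0) = (4/45, 14/45, 1/9, 22/45) → H(Y|X=0) = 1.69141
  X=1: P(X=1) = 0.910, P(Y|X=1) = (3/35, 144/455, 97/910, 447/910) → H(Y|X=1) = 1.67715
H(Y|X) = 0.090·1.69141 + 0.910·1.67715 = 1.6784 bits

H(X,Y) = -Σ_{x,y} P(x,y) log₂ P(x,y). Per-cell terms -P(x,y)·log₂P(x,y):
  X=0: 0.05573, 0.14444, 0.06644, 0.19828
  X=1: 0.28707, 0.51721, 0.32649, 0.51926
Sum of the 8 terms: H(X,Y) = 2.1149 bits

Chain rule check:
  H(X) + H(Y|X) = 0.4365 + 1.6784 = 2.1149 bits
  H(X,Y) = 2.1149 bits
✓ Chain rule verified.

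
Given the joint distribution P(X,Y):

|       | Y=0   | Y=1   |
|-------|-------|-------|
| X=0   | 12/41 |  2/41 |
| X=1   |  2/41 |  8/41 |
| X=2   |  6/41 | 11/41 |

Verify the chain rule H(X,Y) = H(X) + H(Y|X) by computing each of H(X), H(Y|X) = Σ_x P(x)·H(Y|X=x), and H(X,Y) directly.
H(X) = 1.5525 bits, H(Y|X) = 0.7665 bits, H(X,Y) = 2.3189 bits

Marginal of X (row sums):
  P(X=0) = 12/41 + 2/41 = 14/41
  P(X=1) = 2/41 + 8/41 = 10/41
  P(X=2) = 6/41 + 11/41 = 17/41
H(X) = -[(14/41)·log₂(14/41) + (10/41)·log₂(10/41) + (17/41)·log₂(17/41)]
  = 0.529336 + 0.496494 + 0.526622 = 1.5525 bits

H(Y|X) = Σ_x P(x)·H(Y|X=x):
  X=0: P(X=0) = 14/41, P(Y|X=0) = (6/7, 1/7) → H(Y|X=0) = 0.591673
  X=1: P(X=1) = 10/41, P(Y|X=1) = (1/5, 4/5) → H(Y|X=1) = 0.721928
  X=2: P(X=2) = 17/41, P(Y|X=2) = (6/17, 11/17) → H(Y|X=2) = 0.936667
H(Y|X) = (14/41)·0.591673 + (10/41)·0.721928 + (17/41)·0.936667 = 0.7665 bits

H(X,Y) = -Σ_{x,y} P(x,y) log₂ P(x,y). Per-cell terms -P(x,y)·log₂P(x,y):
  X=0: 0.518807, 0.212564
  X=1: 0.212564, 0.460010
  X=2: 0.405745, 0.509252
Sum of the 6 terms: H(X,Y) = 2.3189 bits

Chain rule check:
  H(X) + H(Y|X) = 1.5525 + 0.7665 = 2.3190 bits
  H(X,Y) = 2.3189 bits
✓ Chain rule verified (Δ = 0.0001 is 4-dp rounding noise: each of the three values was rounded independently).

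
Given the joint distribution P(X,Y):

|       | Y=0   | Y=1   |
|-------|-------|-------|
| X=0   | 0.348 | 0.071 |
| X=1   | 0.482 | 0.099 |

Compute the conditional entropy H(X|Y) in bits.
0.9810 bits

H(X|Y) = H(X,Y) - H(Y)

H(X,Y) = -Σ_{x,y} P(x,y) log₂ P(x,y). Per-cell terms -P(x,y)·log₂P(x,y):
  X=0: 0.52995, 0.27094
  X=1: 0.50750, 0.33031
Sum of the 4 terms: H(X,Y) = 1.6387 bits

Marginal of Y (column sums):
  P(Y=0) = 0.348 + 0.482 = 0.830
  P(Y=1) = 0.071 + 0.099 = 0.170
H(Y) = -[0.830·log₂(0.830) + 0.170·log₂(0.170)]
  = 0.22312 + 0.43459 = 0.6577 bits

H(X|Y) = H(X,Y) - H(Y) = 1.6387 - 0.6577 = 0.9810 bits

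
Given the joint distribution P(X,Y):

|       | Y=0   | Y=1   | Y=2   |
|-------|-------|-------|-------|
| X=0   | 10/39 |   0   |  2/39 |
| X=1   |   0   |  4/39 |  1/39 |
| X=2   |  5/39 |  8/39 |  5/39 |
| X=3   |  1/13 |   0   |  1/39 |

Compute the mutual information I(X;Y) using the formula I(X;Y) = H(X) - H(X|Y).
0.4366 bits

I(X;Y) = H(X) - H(X|Y)

Marginal of X (row sums):
  P(X=0) = 10/39 + 0 + 2/39 = 4/13
  P(X=1) = 0 + 4/39 + 1/39 = 5/39
  P(X=2) = 5/39 + 8/39 + 5/39 = 6/13
  P(X=3) = 1/13 + 0 + 1/39 = 4/39
H(X) = -[(4/13)·log₂(4/13) + (5/39)·log₂(5/39) + (6/13)·log₂(6/13) + (4/39)·log₂(4/39)]
  = 0.5232 + 0.3799 + 0.5148 + 0.3370 = 1.7549 bits

Marginal of Y (column sums):
  P(Y=0) = 10/39 + 0 + 5/39 + 1/13 = 6/13
  P(Y=1) = 0 + 4/39 + 8/39 + 0 = 4/13
  P(Y=2) = 2/39 + 1/39 + 5/39 + 1/39 = 3/13
H(X|Y) = Σ_y P(y)·H(X|Y=y):
  Y=0: P(Y=0) = 6/13, P(X|Y=0) = (5/9, 0, 5/18, 1/6) → H(X|Y=0) = 1.4153
  Y=1: P(Y=1) = 4/13, P(X|Y=1) = (0, 1/3, 2/3, 0) → H(X|Y=1) = 0.9183
  Y=2: P(Y=2) = 3/13, P(X|Y=2) = (2/9, 1/9, 5/9, 1/9) → H(X|Y=2) = 1.6577
H(X|Y) = (6/13)·1.4153 + (4/13)·0.9183 + (3/13)·1.6577 = 1.3183 bits

I(X;Y) = H(X) - H(X|Y) = 1.7549 - 1.3183 = 0.4366 bits

Cross-check via I(X;Y) = H(X) + H(Y) - H(X,Y): computing H(Y) from the column sums and H(X,Y) from the 12 cells in the same way gives H(Y) = 1.5262 bits and H(X,Y) = 2.8445 bits, so
I(X;Y) = 1.7549 + 1.5262 - 2.8445 = 0.4366 bits ✓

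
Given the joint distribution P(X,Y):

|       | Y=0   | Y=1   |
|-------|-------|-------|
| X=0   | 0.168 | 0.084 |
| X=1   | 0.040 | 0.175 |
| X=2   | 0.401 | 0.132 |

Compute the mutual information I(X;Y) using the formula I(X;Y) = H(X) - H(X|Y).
0.1546 bits

I(X;Y) = H(X) - H(X|Y)

Marginal of X (row sums):
  P(X=0) = 0.168 + 0.084 = 0.252
  P(X=1) = 0.040 + 0.175 = 0.215
  P(X=2) = 0.401 + 0.132 = 0.533
H(X) = -[0.252·log₂(0.252) + 0.215·log₂(0.215) + 0.533·log₂(0.533)]
  = 0.501103 + 0.476782 + 0.483853 = 1.46174 bits

Marginal of Y (column sums):
  P(Y=0) = 0.168 + 0.040 + 0.401 = 0.609
  P(Y=1) = 0.084 + 0.175 + 0.132 = 0.391
H(X|Y) = Σ_y P(y)·H(X|Y=y):
  Y=0: P(Y=0) = 0.609, P(X|Y=0) = (8/29, 40/609, 401/609) → H(X|Y=0) = 1.167511
  Y=1: P(Y=1) = 0.391, P(X|Y=1) = (84/391, 175/391, 132/391) → H(X|Y=1) = 1.524640
H(X|Y) = 0.609·1.167511 + 0.391·1.524640 = 1.30715 bits

I(X;Y) = H(X) - H(X|Y) = 1.46174 - 1.30715 = 0.1546 bits

Cross-check via I(X;Y) = H(X) + H(Y) - H(X,Y): computing H(Y) from the column sums and H(X,Y) from the 6 cells in the same way gives H(Y) = 0.96544 bits and H(X,Y) = 2.27259 bits, so
I(X;Y) = 1.46174 + 0.96544 - 2.27259 = 0.1546 bits ✓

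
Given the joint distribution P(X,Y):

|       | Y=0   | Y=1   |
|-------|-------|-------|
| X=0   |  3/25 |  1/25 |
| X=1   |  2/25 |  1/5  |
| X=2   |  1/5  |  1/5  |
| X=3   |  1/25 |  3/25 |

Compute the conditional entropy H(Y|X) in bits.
0.9013 bits

H(Y|X) = H(X,Y) - H(X)

H(X,Y) = -Σ_{x,y} P(x,y) log₂ P(x,y). Per-cell terms -P(x,y)·log₂P(x,y):
  X=0: 0.36707, 0.18575
  X=1: 0.29151, 0.46439
  X=2: 0.46439, 0.46439
  X=3: 0.18575, 0.36707
Sum of the 8 terms: H(X,Y) = 2.7903 bits

Marginal of X (row sums):
  P(X=0) = 3/25 + 1/25 = 4/25
  P(X=1) = 2/25 + 1/5 = 7/25
  P(X=2) = 1/5 + 1/5 = 2/5
  P(X=3) = 1/25 + 3/25 = 4/25
H(X) = -[(4/25)·log₂(4/25) + (7/25)·log₂(7/25) + (2/5)·log₂(2/5) + (4/25)·log₂(4/25)]
  = 0.42302 + 0.51422 + 0.52877 + 0.42302 = 1.8890 bits

H(Y|X) = H(X,Y) - H(X) = 2.7903 - 1.8890 = 0.9013 bits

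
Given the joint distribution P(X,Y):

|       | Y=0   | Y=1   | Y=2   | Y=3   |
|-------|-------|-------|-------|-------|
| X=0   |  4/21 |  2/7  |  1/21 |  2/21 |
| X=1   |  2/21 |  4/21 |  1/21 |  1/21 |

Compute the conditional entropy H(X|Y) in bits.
0.9512 bits

H(X|Y) = H(X,Y) - H(Y)

H(X,Y) = -Σ_{x,y} P(x,y) log₂ P(x,y). Per-cell terms -P(x,y)·log₂P(x,y):
  X=0: 0.45568, 0.51639, 0.20916, 0.32308
  X=1: 0.32308, 0.45568, 0.20916, 0.20916
Sum of the 8 terms: H(X,Y) = 2.7014 bits

Marginal of Y (column sums):
  P(Y=0) = 4/21 + 2/21 = 2/7
  P(Y=1) = 2/7 + 4/21 = 10/21
  P(Y=2) = 1/21 + 1/21 = 2/21
  P(Y=3) = 2/21 + 1/21 = 1/7
H(Y) = -[(2/7)·log₂(2/7) + (10/21)·log₂(10/21) + (2/21)·log₂(2/21) + (1/7)·log₂(1/7)]
  = 0.51639 + 0.50971 + 0.32308 + 0.40105 = 1.7502 bits

H(X|Y) = H(X,Y) - H(Y) = 2.7014 - 1.7502 = 0.9512 bits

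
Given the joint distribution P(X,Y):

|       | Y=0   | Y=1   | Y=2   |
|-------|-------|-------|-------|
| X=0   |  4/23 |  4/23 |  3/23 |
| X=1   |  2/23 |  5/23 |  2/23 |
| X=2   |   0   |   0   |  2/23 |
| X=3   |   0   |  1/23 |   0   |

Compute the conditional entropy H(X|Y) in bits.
1.3050 bits

H(X|Y) = H(X,Y) - H(Y)

H(X,Y) = -Σ_{x,y} P(x,y) log₂ P(x,y). Per-cell terms -P(x,y)·log₂P(x,y):
  X=0: 0.4388803, 0.4388803, 0.3832956
  X=1: 0.3063967, 0.4786161, 0.3063967
  X=2: 0.0000000, 0.0000000, 0.3063967
  X=3: 0.0000000, 0.1966766, 0.0000000
  (cells with P = 0 contribute 0)
Sum of the 12 terms: H(X,Y) = 2.855539 bits

Marginal of Y (column sums):
  P(Y=0) = 4/23 + 2/23 + 0 + 0 = 6/23
  P(Y=1) = 4/23 + 5/23 + 0 + 1/23 = 10/23
  P(Y=2) = 3/23 + 2/23 + 2/23 + 0 = 7/23
H(Y) = -[(6/23)·log₂(6/23) + (10/23)·log₂(10/23) + (7/23)·log₂(7/23)]
  = 0.5057216 + 0.5224495 + 0.5223239 = 1.550495 bits

H(X|Y) = H(X,Y) - H(Y) = 2.855539 - 1.550495 = 1.3050 bits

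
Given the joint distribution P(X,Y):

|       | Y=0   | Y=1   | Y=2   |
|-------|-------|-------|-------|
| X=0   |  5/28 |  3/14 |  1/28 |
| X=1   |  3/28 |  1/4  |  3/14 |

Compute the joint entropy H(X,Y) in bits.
2.4132 bits

H(X,Y) = -Σ_{x,y} P(x,y) log₂ P(x,y). Per-cell terms -P(x,y)·log₂P(x,y):
  X=0: 0.4438, 0.4762, 0.1717
  X=1: 0.3453, 0.5000, 0.4762
Sum of the 6 terms: H(X,Y) = 2.4132 bits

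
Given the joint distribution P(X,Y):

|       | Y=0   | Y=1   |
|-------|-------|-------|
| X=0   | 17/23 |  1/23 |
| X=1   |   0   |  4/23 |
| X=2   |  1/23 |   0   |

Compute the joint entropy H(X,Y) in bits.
1.1546 bits

H(X,Y) = -Σ_{x,y} P(x,y) log₂ P(x,y). Per-cell terms -P(x,y)·log₂P(x,y):
  X=0: 0.3223, 0.1967
  X=1: 0.0000, 0.4389
  X=2: 0.1967, 0.0000
  (cells with P = 0 contribute 0)
Sum of the 6 terms: H(X,Y) = 1.1546 bits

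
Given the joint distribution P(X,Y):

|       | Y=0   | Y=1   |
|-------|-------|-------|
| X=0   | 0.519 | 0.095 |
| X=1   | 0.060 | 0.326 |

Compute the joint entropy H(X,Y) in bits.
1.5844 bits

H(X,Y) = -Σ_{x,y} P(x,y) log₂ P(x,y). Per-cell terms -P(x,y)·log₂P(x,y):
  X=0: 0.4911, 0.3226
  X=1: 0.2435, 0.5272
Sum of the 4 terms: H(X,Y) = 1.5844 bits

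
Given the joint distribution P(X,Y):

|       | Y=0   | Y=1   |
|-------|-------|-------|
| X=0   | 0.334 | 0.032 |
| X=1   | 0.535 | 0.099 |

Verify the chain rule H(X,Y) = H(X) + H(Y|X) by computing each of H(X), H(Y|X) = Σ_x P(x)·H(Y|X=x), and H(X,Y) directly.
H(X) = 0.9476 bits, H(Y|X) = 0.5529 bits, H(X,Y) = 1.5004 bits

Marginal of X (row sums):
  P(X=0) = 0.334 + 0.032 = 0.366
  P(X=1) = 0.535 + 0.099 = 0.634
H(X) = -[0.366·log₂(0.366) + 0.634·log₂(0.634)]
  = 0.530731 + 0.416820 = 0.9476 bits

H(Y|X) = Σ_x P(x)·H(Y|X=x):
  X=0: P(X=0) = 0.366, P(Y|X=0) = (167/183, 16/183) → H(Y|X=0) = 0.427839
  X=1: P(X=1) = 0.634, P(Y|X=1) = (535/634, 99/634) → H(Y|X=1) = 0.625023
H(Y|X) = 0.366·0.427839 + 0.634·0.625023 = 0.5529 bits

H(X,Y) = -Σ_{x,y} P(x,y) log₂ P(x,y). Per-cell terms -P(x,y)·log₂P(x,y):
  X=0: 0.528415, 0.158905
  X=1: 0.482778, 0.330306
Sum of the 4 terms: H(X,Y) = 1.5004 bits

Chain rule check:
  H(X) + H(Y|X) = 0.9476 + 0.5529 = 1.5005 bits
  H(X,Y) = 1.5004 bits
✓ Chain rule verified (Δ = 0.0001 is 4-dp rounding noise: each of the three values was rounded independently).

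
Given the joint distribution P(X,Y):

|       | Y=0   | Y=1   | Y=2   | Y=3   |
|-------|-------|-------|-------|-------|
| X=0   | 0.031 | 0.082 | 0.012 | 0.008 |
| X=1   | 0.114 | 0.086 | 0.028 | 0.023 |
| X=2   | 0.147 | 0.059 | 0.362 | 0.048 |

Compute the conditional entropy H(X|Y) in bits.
1.0812 bits

H(X|Y) = H(X,Y) - H(Y)

H(X,Y) = -Σ_{x,y} P(x,y) log₂ P(x,y). Per-cell terms -P(x,y)·log₂P(x,y):
  X=0: 0.1554, 0.2959, 0.0766, 0.0557
  X=1: 0.3571, 0.3044, 0.1444, 0.1252
  X=2: 0.4066, 0.2409, 0.5307, 0.2103
Sum of the 12 terms: H(X,Y) = 2.9032 bits

Marginal of Y (column sums):
  P(Y=0) = 0.031 + 0.114 + 0.147 = 0.292
  P(Y=1) = 0.082 + 0.086 + 0.059 = 0.227
  P(Y=2) = 0.012 + 0.028 + 0.362 = 0.402
  P(Y=3) = 0.008 + 0.023 + 0.048 = 0.079
H(Y) = -[0.292·log₂(0.292) + 0.227·log₂(0.227) + 0.402·log₂(0.402) + 0.079·log₂(0.079)]
  = 0.5186 + 0.4856 + 0.5285 + 0.2893 = 1.8220 bits

H(X|Y) = H(X,Y) - H(Y) = 2.9032 - 1.8220 = 1.0812 bits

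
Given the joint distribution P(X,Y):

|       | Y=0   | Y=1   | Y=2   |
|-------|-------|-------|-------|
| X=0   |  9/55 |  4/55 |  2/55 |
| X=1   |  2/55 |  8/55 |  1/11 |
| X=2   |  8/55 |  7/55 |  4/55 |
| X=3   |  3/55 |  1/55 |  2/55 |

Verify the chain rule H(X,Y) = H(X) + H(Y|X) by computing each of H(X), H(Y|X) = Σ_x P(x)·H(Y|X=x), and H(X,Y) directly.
H(X) = 1.9009 bits, H(Y|X) = 1.4342 bits, H(X,Y) = 3.3351 bits

Marginal of X (row sums):
  P(X=0) = 9/55 + 4/55 + 2/55 = 3/11
  P(X=1) = 2/55 + 8/55 + 1/11 = 3/11
  P(X=2) = 8/55 + 7/55 + 4/55 = 19/55
  P(X=3) = 3/55 + 1/55 + 2/55 = 6/55
H(X) = -[(3/11)·log₂(3/11) + (3/11)·log₂(3/11) + (19/55)·log₂(19/55) + (6/55)·log₂(6/55)]
  = 0.51122 + 0.51122 + 0.52973 + 0.34870 = 1.9009 bits

H(Y|X) = Σ_x P(x)·H(Y|X=x):
  X=0: P(X=0) = 3/11, P(Y|X=0) = (3/5, 4/15, 2/15) → H(Y|X=0) = 1.33827
  X=1: P(X=1) = 3/11, P(Y|X=1) = (2/15, 8/15, 1/3) → H(Y|X=1) = 1.39958
  X=2: P(X=2) = 19/55, P(Y|X=2) = (8/19, 7/19, 4/19) → H(Y|X=2) = 1.52943
  X=3: P(X=3) = 6/55, P(Y|X=3) = (1/2, 1/6, 1/3) → H(Y|X=3) = 1.45915
H(Y|X) = (3/11)·1.33827 + (3/11)·1.39958 + (19/55)·1.52943 + (6/55)·1.45915 = 1.4342 bits

H(X,Y) = -Σ_{x,y} P(x,y) log₂ P(x,y). Per-cell terms -P(x,y)·log₂P(x,y):
  X=0: 0.42733, 0.27501, 0.17387
  X=1: 0.17387, 0.40456, 0.31449
  X=2: 0.40456, 0.37851, 0.27501
  X=3: 0.22889, 0.10512, 0.17387
Sum of the 12 terms: H(X,Y) = 3.3351 bits

Chain rule check:
  H(X) + H(Y|X) = 1.9009 + 1.4342 = 3.3351 bits
  H(X,Y) = 3.3351 bits
✓ Chain rule verified.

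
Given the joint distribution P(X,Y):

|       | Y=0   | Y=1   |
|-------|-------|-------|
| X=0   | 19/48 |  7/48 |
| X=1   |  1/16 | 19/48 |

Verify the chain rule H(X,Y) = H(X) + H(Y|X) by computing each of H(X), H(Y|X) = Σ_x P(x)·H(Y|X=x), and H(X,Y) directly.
H(X) = 0.9950 bits, H(Y|X) = 0.7186 bits, H(X,Y) = 1.7136 bits

Marginal of X (row sums):
  P(X=0) = 19/48 + 7/48 = 13/24
  P(X=1) = 1/16 + 19/48 = 11/24
H(X) = -[(13/24)·log₂(13/24) + (11/24)·log₂(11/24)]
  = 0.479117 + 0.515868 = 0.9950 bits

H(Y|X) = Σ_x P(x)·H(Y|X=x):
  X=0: P(X=0) = 13/24, P(Y|X=0) = (19/26, 7/26) → H(Y|X=0) = 0.840359
  X=1: P(X=1) = 11/24, P(Y|X=1) = (3/22, 19/22) → H(Y|X=1) = 0.574636
H(Y|X) = (13/24)·0.840359 + (11/24)·0.574636 = 0.7186 bits

H(X,Y) = -Σ_{x,y} P(x,y) log₂ P(x,y). Per-cell terms -P(x,y)·log₂P(x,y):
  X=0: 0.529243, 0.405068
  X=1: 0.250000, 0.529243
Sum of the 4 terms: H(X,Y) = 1.7136 bits

Chain rule check:
  H(X) + H(Y|X) = 0.9950 + 0.7186 = 1.7136 bits
  H(X,Y) = 1.7136 bits
✓ Chain rule verified.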